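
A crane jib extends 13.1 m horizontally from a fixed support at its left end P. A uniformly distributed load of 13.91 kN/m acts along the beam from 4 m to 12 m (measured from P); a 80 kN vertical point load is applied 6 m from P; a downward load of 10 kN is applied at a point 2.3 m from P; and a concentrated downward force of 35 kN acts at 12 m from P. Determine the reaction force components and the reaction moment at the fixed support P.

Resultant of the distributed load: 13.91 × 8 = 111.28 kN at 8 m from P.
ΣF_x = 0: P_x = 0.
ΣF_y = 0: P_y − 13.91·8 − 80 − 10 − 35 = 0 → P_y = 236.3 kN.
ΣM about P: M_P − (13.91·8)·8 − 80·6 − 10·2.3 − 35·12 = 0 → M_P = 1813 kN·m.

P_x = 0, P_y = 236.3 kN, M_P = 1813 kN·m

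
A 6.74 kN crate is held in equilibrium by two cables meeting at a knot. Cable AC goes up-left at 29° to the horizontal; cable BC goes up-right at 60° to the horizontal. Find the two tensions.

T_AC = 3.371 kN, T_BC = 5.896 kN

ΣF_x = 0: −T_AC·cos29° + T_BC·cos60° = 0 → T_BC = 1.74924·T_AC.
ΣF_y = 0: T_AC·sin29° + T_BC·sin60° = 6.74.
Substitute: T_AC·(0.48481 + 1.74924·0.866025) = 6.74 → T_AC = 3.37051 ≈ 3.371 kN.
Then T_BC = 1.74924 × 3.37051 = 5.896 kN.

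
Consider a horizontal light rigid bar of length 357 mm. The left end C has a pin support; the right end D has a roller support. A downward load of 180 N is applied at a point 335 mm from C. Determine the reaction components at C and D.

Moments about C: D_y·357 − 180·335 = 0 → D_y = 60300/357 = 168.908 ≈ 168.9 N.
ΣF_y = 0: C_y + 168.908 − 180 = 0 → C_y = 11.09 N.
ΣF_x = 0: no horizontal applied forces, so C_x = 0.

C_x = 0, C_y = 11.09 N, D_y = 168.9 N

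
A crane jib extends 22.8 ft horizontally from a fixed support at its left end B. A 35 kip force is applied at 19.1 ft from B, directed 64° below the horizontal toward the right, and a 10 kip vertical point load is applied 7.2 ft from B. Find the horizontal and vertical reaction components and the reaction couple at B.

B_x = -15.34 kip, B_y = 41.46 kip, M_B = 672.8 kip·ft

ΣF_x = 0: B_x + 35·cos64° = 0 → B_x = -15.34 kip.
ΣF_y = 0: B_y − 35·sin64° − 10 = 0 → B_y = 41.46 kip.
ΣM about B: M_B − 35·sin64°·19.1 − 10·7.2 = 0 → M_B = 672.8 kip·ft.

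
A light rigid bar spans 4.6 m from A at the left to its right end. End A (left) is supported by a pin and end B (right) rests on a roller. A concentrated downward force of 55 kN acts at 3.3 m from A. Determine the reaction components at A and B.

A_x = 0, A_y = 15.54 kN, B_y = 39.46 kN

ΣM about A: B_y·4.6 − 55·3.3 = 0 → B_y = 181.5/4.6 = 39.4565 ≈ 39.46 kN.
ΣF_y = 0: A_y + 39.4565 − 55 = 0 → A_y = 15.54 kN.
ΣF_x = 0: no horizontal applied forces, so A_x = 0.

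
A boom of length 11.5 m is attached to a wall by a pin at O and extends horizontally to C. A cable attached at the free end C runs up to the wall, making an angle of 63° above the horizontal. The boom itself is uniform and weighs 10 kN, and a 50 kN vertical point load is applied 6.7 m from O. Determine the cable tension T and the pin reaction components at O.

T = 38.31 kN, O_x = 17.39 kN, O_y = 25.87 kN

ΣM about O: T·sin63°·11.5 − 10·5.75 − 50·6.7 = 0 → T = 392.5/(11.5·0.891007) = 38.3055 ≈ 38.31 kN.
ΣF_x = 0: O_x − T·cos63° = 0 → O_x = 38.3055 × 0.45399 = 17.39 kN.
ΣF_y = 0: O_y + T·sin63° − 10 − 50 = 0 → O_y = 60 − 38.3055 × 0.891007 = 25.87 kN.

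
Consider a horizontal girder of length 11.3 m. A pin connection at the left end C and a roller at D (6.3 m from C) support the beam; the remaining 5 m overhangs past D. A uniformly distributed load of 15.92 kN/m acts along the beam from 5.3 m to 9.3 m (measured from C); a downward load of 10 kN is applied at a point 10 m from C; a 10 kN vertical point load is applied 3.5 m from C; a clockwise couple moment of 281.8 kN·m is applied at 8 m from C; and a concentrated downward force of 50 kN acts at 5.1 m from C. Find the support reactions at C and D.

Resultant of the distributed load: 15.92 × 4 = 63.68 kN at 7.3 m from C.
ΣM about C: D_y·6.3 − (15.92·4)·7.3 − 10·10 − 10·3.5 − 281.8 − 50·5.1 = 0 → D_y = 1136.664/6.3 = 180.423 ≈ 180.4 kN.
ΣF_y = 0: C_y + 180.423 − 15.92·4 − 10 − 10 − 50 = 0 → C_y = -46.74 kN.
ΣF_x = 0: no horizontal applied forces, so C_x = 0.

C_x = 0, C_y = -46.74 kN, D_y = 180.4 kN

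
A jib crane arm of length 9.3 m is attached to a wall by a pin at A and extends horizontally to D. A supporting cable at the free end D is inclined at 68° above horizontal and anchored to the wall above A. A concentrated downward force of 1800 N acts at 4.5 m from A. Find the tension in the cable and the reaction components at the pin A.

ΣM about A: T·sin68°·9.3 − 1800·4.5 = 0 → T = 8100/(9.3·0.927184) = 939.369 ≈ 939.4 N.
ΣF_x = 0: A_x − T·cos68° = 0 → A_x = 939.369 × 0.374607 = 351.9 N.
ΣF_y = 0: A_y + T·sin68° − 1800 = 0 → A_y = 1800 − 939.369 × 0.927184 = 929.0 N.

T = 939.4 N, A_x = 351.9 N, A_y = 929.0 N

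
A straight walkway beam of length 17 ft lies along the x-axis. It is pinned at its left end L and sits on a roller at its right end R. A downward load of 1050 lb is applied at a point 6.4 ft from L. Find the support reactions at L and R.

ΣM about L: R_y·17 − 1050·6.4 = 0 → R_y = 6720/17 = 395.294 ≈ 395.3 lb.
ΣF_y = 0: L_y + 395.294 − 1050 = 0 → L_y = 654.7 lb.
ΣF_x = 0: no horizontal applied forces, so L_x = 0.

L_x = 0, L_y = 654.7 lb, R_y = 395.3 lb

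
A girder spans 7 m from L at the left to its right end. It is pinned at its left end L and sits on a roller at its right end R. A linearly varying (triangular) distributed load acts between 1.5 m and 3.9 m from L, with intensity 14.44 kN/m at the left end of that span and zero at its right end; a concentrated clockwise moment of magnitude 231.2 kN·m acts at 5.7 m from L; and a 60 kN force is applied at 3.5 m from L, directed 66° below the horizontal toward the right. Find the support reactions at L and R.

Resultant of the triangular load: ½ × 14.44 × 2.4 = 17.328 kN, acting at 2.3 m from L (one-third of the span from the peak).
ΣM about L: R_y·7 − (½·14.44·2.4)·2.3 − 231.2 − 60·sin66°·3.5 = 0 → R_y = 462.899/7 = 66.1284 ≈ 66.13 kN.
ΣF_y = 0: L_y + 66.1284 − ½·14.44·2.4 − 60·sin66° = 0 → L_y = 6.012 kN.
ΣF_x = 0: L_x + 60·cos66° = 0 → L_x = -24.40 kN.

L_x = -24.40 kN, L_y = 6.012 kN, R_y = 66.13 kN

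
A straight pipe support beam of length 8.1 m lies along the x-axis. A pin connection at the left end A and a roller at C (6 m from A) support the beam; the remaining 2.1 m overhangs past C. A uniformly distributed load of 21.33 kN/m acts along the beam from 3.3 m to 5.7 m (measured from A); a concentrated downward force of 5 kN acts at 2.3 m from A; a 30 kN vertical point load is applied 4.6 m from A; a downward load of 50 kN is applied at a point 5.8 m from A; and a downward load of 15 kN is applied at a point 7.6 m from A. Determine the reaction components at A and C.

Resultant of the distributed load: 21.33 × 2.4 = 51.192 kN at 4.5 m from A.
Moments about A: C_y·6 − (21.33·2.4)·4.5 − 5·2.3 − 30·4.6 − 50·5.8 − 15·7.6 = 0 → C_y = 783.864/6 = 130.644 ≈ 130.6 kN.
ΣF_y = 0: A_y + 130.644 − 21.33·2.4 − 5 − 30 − 50 − 15 = 0 → A_y = 20.55 kN.
ΣF_x = 0: no horizontal applied forces, so A_x = 0.

A_x = 0, A_y = 20.55 kN, C_y = 130.6 kN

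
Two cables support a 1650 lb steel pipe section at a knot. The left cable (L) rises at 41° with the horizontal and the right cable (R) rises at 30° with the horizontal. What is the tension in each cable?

ΣF_x = 0: −T_L·cos41° + T_R·cos30° = 0 → T_R = 0.871464·T_L.
ΣF_y = 0: T_L·sin41° + T_R·sin30° = 1650.
Substitute: T_L·(0.656059 + 0.871464·0.5) = 1650 → T_L = 1511.28 ≈ 1511 lb.
Then T_R = 0.871464 × 1511.28 = 1317 lb.

T_L = 1511 lb, T_R = 1317 lb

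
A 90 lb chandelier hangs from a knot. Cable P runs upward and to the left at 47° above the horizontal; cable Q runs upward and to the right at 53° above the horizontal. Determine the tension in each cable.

ΣF_x = 0: −T_P·cos47° + T_Q·cos53° = 0 → T_Q = 1.13324·T_P.
ΣF_y = 0: T_P·sin47° + T_Q·sin53° = 90.
Substitute: T_P·(0.731354 + 1.13324·0.798636) = 90 → T_P = 54.9988 ≈ 55.00 lb.
Then T_Q = 1.13324 × 54.9988 = 62.33 lb.

T_P = 55.00 lb, T_Q = 62.33 lb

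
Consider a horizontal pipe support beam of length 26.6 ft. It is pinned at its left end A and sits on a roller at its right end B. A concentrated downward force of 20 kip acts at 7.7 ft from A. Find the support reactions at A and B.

A_x = 0, A_y = 14.21 kip, B_y = 5.789 kip

Moments about A: B_y·26.6 − 20·7.7 = 0 → B_y = 154/26.6 = 5.78947 ≈ 5.789 kip.
ΣF_y = 0: A_y + 5.78947 − 20 = 0 → A_y = 14.21 kip.
ΣF_x = 0: no horizontal applied forces, so A_x = 0.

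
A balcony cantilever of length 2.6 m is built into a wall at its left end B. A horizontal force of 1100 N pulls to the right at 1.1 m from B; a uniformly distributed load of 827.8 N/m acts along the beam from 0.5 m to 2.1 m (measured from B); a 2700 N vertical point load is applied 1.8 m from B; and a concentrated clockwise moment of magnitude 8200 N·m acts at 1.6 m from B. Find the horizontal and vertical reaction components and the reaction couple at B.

Resultant of the distributed load: 827.8 × 1.6 = 1324.48 N at 1.3 m from B.
ΣF_x = 0: B_x + 1100 = 0 → B_x = -1100 N.
ΣF_y = 0: B_y − 827.8·1.6 − 2700 = 0 → B_y = 4024 N.
ΣM about B: M_B − (827.8·1.6)·1.3 − 2700·1.8 − 8200 = 0 → M_B = 14780 N·m.

B_x = -1100 N, B_y = 4024 N, M_B = 14780 N·m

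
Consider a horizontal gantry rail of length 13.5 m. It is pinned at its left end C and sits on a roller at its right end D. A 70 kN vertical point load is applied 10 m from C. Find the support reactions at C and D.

Moments about C: D_y·13.5 − 70·10 = 0 → D_y = 700/13.5 = 51.8519 ≈ 51.85 kN.
ΣF_y = 0: C_y + 51.8519 − 70 = 0 → C_y = 18.15 kN.
ΣF_x = 0: no horizontal applied forces, so C_x = 0.

C_x = 0, C_y = 18.15 kN, D_y = 51.85 kN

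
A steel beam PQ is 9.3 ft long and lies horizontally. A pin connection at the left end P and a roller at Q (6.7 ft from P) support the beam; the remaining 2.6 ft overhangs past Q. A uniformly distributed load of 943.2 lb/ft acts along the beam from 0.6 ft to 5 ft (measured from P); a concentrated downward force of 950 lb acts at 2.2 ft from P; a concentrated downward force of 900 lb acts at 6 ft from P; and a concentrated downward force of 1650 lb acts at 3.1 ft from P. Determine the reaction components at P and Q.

P_x = 0, P_y = 4034 lb, Q_y = 3616 lb

Resultant of the distributed load: 943.2 × 4.4 = 4150.08 lb at 2.8 ft from P.
Moments about P: Q_y·6.7 − (943.2·4.4)·2.8 − 950·2.2 − 900·6 − 1650·3.1 = 0 → Q_y = 24225.224/6.7 = 3615.71 ≈ 3616 lb.
ΣF_y = 0: P_y + 3615.71 − 943.2·4.4 − 950 − 900 − 1650 = 0 → P_y = 4034 lb.
ΣF_x = 0: no horizontal applied forces, so P_x = 0.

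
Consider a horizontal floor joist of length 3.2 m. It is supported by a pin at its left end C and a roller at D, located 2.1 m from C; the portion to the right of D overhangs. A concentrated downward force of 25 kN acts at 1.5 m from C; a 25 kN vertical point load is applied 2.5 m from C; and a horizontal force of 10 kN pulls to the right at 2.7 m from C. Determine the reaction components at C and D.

C_x = -10.00 kN, C_y = 2.381 kN, D_y = 47.62 kN

ΣM about C: D_y·2.1 − 25·1.5 − 25·2.5 = 0 → D_y = 100/2.1 = 47.619 ≈ 47.62 kN.
ΣF_y = 0: C_y + 47.619 − 25 − 25 = 0 → C_y = 2.381 kN.
ΣF_x = 0: C_x + 10 = 0 → C_x = -10.00 kN.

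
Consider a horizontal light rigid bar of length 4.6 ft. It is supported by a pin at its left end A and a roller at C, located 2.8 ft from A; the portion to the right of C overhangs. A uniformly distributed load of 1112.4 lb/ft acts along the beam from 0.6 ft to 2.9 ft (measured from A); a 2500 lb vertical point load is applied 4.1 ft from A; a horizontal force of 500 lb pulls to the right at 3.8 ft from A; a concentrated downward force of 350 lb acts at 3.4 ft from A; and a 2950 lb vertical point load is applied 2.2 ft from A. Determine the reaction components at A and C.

A_x = -500.0 lb, A_y = 355.9 lb, C_y = 8003 lb

Resultant of the distributed load: 1112.4 × 2.3 = 2558.52 lb at 1.75 ft from A.
Taking moments about A: C_y·2.8 − (1112.4·2.3)·1.75 − 2500·4.1 − 350·3.4 − 2950·2.2 = 0 → C_y = 22407.41/2.8 = 8002.65 ≈ 8003 lb.
ΣF_y = 0: A_y + 8002.65 − 1112.4·2.3 − 2500 − 350 − 2950 = 0 → A_y = 355.9 lb.
ΣF_x = 0: A_x + 500 = 0 → A_x = -500.0 lb.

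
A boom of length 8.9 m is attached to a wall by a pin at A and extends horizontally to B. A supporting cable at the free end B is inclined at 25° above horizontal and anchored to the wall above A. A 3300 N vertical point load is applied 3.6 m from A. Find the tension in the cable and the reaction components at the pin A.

ΣM about A: T·sin25°·8.9 − 3300·3.6 = 0 → T = 11880/(8.9·0.422618) = 3158.48 ≈ 3158 N.
ΣF_x = 0: A_x − T·cos25° = 0 → A_x = 3158.48 × 0.906308 = 2863 N.
ΣF_y = 0: A_y + T·sin25° − 3300 = 0 → A_y = 3300 − 3158.48 × 0.422618 = 1965 N.

T = 3158 N, A_x = 2863 N, A_y = 1965 N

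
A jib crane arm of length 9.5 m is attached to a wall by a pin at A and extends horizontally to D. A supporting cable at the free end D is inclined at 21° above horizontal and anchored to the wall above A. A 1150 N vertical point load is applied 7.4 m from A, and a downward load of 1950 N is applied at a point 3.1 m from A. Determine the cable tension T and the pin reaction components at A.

ΣM about A: T·sin21°·9.5 − 1150·7.4 − 1950·3.1 = 0 → T = 14555/(9.5·0.358368) = 4275.23 ≈ 4275 N.
ΣF_x = 0: A_x − T·cos21° = 0 → A_x = 4275.23 × 0.93358 = 3991 N.
ΣF_y = 0: A_y + T·sin21° − 1150 − 1950 = 0 → A_y = 3100 − 4275.23 × 0.358368 = 1568 N.

T = 4275 N, A_x = 3991 N, A_y = 1568 N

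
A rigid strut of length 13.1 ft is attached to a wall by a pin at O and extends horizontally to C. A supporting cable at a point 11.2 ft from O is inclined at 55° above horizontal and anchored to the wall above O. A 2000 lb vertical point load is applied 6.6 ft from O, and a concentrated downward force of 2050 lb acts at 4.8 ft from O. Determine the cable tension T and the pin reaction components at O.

T = 2511 lb, O_x = 1440 lb, O_y = 1993 lb

ΣM about O: T·sin55°·11.2 − 2000·6.6 − 2050·4.8 = 0 → T = 23040/(11.2·0.819152) = 2511.31 ≈ 2511 lb.
ΣF_x = 0: O_x − T·cos55° = 0 → O_x = 2511.31 × 0.573576 = 1440 lb.
ΣF_y = 0: O_y + T·sin55° − 2000 − 2050 = 0 → O_y = 4050 − 2511.31 × 0.819152 = 1993 lb.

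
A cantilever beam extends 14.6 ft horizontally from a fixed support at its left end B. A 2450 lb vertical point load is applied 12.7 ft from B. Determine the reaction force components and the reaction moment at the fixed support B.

B_x = 0, B_y = 2450 lb, M_B = 31120 lb·ft

ΣF_x = 0: B_x = 0.
ΣF_y = 0: B_y − 2450 = 0 → B_y = 2450 lb.
ΣM about B: M_B − 2450·12.7 = 0 → M_B = 31120 lb·ft.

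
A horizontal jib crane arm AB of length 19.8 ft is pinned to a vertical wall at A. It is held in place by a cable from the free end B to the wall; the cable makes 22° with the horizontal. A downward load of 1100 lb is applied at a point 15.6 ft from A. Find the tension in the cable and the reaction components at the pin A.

ΣM about A: T·sin22°·19.8 − 1100·15.6 = 0 → T = 17160/(19.8·0.374607) = 2313.54 ≈ 2314 lb.
ΣF_x = 0: A_x − T·cos22° = 0 → A_x = 2313.54 × 0.927184 = 2145 lb.
ΣF_y = 0: A_y + T·sin22° − 1100 = 0 → A_y = 1100 − 2313.54 × 0.374607 = 233.3 lb.

T = 2314 lb, A_x = 2145 lb, A_y = 233.3 lb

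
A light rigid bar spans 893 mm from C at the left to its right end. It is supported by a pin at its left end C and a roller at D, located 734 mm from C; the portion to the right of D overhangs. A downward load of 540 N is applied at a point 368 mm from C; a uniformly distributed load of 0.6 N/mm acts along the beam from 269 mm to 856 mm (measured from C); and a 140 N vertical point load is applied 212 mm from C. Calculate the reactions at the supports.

Resultant of the distributed load: 0.6 × 587 = 352.2 N at 562.5 mm from C.
Taking moments about C: D_y·734 − 540·368 − (0.6·587)·562.5 − 140·212 = 0 → D_y = 426512.5/734 = 581.08 ≈ 581.1 N.
ΣF_y = 0: C_y + 581.08 − 540 − 0.6·587 − 140 = 0 → C_y = 451.1 N.
ΣF_x = 0: no horizontal applied forces, so C_x = 0.

C_x = 0, C_y = 451.1 N, D_y = 581.1 N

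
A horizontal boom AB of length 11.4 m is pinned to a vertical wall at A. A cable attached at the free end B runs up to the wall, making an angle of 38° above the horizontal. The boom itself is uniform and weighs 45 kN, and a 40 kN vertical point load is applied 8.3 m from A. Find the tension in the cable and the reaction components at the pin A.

T = 83.85 kN, A_x = 66.07 kN, A_y = 33.38 kN

ΣM about A: T·sin38°·11.4 − 45·5.7 − 40·8.3 = 0 → T = 588.5/(11.4·0.615661) = 83.8494 ≈ 83.85 kN.
ΣF_x = 0: A_x − T·cos38° = 0 → A_x = 83.8494 × 0.788011 = 66.07 kN.
ΣF_y = 0: A_y + T·sin38° − 45 − 40 = 0 → A_y = 85 − 83.8494 × 0.615661 = 33.38 kN.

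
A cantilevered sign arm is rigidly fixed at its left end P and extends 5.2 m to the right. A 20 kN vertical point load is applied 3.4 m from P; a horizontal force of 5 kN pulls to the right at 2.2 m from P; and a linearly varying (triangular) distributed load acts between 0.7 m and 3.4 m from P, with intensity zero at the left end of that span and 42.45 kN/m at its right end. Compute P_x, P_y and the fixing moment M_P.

Resultant of the triangular load: ½ × 42.45 × 2.7 = 57.3075 kN, acting at 2.5 m from P (one-third of the span from the peak).
ΣF_x = 0: P_x + 5 = 0 → P_x = -5.000 kN.
ΣF_y = 0: P_y − 20 − ½·42.45·2.7 = 0 → P_y = 77.31 kN.
ΣM about P: M_P − 20·3.4 − (½·42.45·2.7)·2.5 = 0 → M_P = 211.3 kN·m.

P_x = -5.000 kN, P_y = 77.31 kN, M_P = 211.3 kN·m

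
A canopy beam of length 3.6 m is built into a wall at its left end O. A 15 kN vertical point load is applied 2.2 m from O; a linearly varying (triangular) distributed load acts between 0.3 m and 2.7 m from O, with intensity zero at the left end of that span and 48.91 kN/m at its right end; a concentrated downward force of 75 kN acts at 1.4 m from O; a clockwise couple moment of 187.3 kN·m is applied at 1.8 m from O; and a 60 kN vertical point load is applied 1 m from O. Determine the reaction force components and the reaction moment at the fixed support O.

Resultant of the triangular load: ½ × 48.91 × 2.4 = 58.692 kN, acting at 1.9 m from O (one-third of the span from the peak).
ΣF_x = 0: O_x = 0.
ΣF_y = 0: O_y − 15 − ½·48.91·2.4 − 75 − 60 = 0 → O_y = 208.7 kN.
ΣM about O: M_O − 15·2.2 − (½·48.91·2.4)·1.9 − 75·1.4 − 187.3 − 60·1 = 0 → M_O = 496.8 kN·m.

O_x = 0, O_y = 208.7 kN, M_O = 496.8 kN·m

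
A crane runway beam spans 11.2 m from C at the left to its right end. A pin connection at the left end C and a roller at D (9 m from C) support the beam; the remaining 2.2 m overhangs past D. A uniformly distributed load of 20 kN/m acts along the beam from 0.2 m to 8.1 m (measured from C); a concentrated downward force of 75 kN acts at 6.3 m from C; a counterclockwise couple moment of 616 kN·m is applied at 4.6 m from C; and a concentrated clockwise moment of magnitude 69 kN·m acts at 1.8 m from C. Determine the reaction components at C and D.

C_x = 0, C_y = 168.4 kN, D_y = 64.58 kN

Resultant of the distributed load: 20 × 7.9 = 158 kN at 4.15 m from C.
Moments about C: D_y·9 − (20·7.9)·4.15 − 75·6.3 + 616 − 69 = 0 → D_y = 581.2/9 = 64.5778 ≈ 64.58 kN.
ΣF_y = 0: C_y + 64.5778 − 20·7.9 − 75 = 0 → C_y = 168.4 kN.
ΣF_x = 0: no horizontal applied forces, so C_x = 0.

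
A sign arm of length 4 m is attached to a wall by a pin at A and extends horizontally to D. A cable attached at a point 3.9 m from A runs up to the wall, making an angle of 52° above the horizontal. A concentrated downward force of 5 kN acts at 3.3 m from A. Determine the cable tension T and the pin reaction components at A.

T = 5.369 kN, A_x = 3.305 kN, A_y = 0.7692 kN

ΣM about A: T·sin52°·3.9 − 5·3.3 = 0 → T = 16.5/(3.9·0.788011) = 5.36892 ≈ 5.369 kN.
ΣF_x = 0: A_x − T·cos52° = 0 → A_x = 5.36892 × 0.615661 = 3.305 kN.
ΣF_y = 0: A_y + T·sin52° − 5 = 0 → A_y = 5 − 5.36892 × 0.788011 = 0.7692 kN.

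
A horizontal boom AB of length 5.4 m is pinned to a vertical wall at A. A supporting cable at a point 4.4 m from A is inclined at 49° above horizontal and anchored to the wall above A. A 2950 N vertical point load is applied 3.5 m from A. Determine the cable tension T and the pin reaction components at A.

T = 3109 N, A_x = 2040 N, A_y = 603.4 N

ΣM about A: T·sin49°·4.4 − 2950·3.5 = 0 → T = 10325/(4.4·0.75471) = 3109.26 ≈ 3109 N.
ΣF_x = 0: A_x − T·cos49° = 0 → A_x = 3109.26 × 0.656059 = 2040 N.
ΣF_y = 0: A_y + T·sin49° − 2950 = 0 → A_y = 2950 − 3109.26 × 0.75471 = 603.4 N.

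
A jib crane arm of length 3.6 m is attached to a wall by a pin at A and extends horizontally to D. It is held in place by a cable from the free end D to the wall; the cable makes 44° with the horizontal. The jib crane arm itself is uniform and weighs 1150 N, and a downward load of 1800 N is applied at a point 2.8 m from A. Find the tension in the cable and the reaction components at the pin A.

T = 2843 N, A_x = 2045 N, A_y = 975.0 N

ΣM about A: T·sin44°·3.6 − 1150·1.8 − 1800·2.8 = 0 → T = 7110/(3.6·0.694658) = 2843.13 ≈ 2843 N.
ΣF_x = 0: A_x − T·cos44° = 0 → A_x = 2843.13 × 0.71934 = 2045 N.
ΣF_y = 0: A_y + T·sin44° − 1150 − 1800 = 0 → A_y = 2950 − 2843.13 × 0.694658 = 975.0 N.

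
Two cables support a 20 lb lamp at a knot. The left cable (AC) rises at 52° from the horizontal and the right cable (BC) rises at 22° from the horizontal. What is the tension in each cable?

T_AC = 19.29 lb, T_BC = 12.81 lb

ΣF_x = 0: −T_AC·cos52° + T_BC·cos22° = 0 → T_BC = 0.664012·T_AC.
ΣF_y = 0: T_AC·sin52° + T_BC·sin22° = 20.
Substitute: T_AC·(0.788011 + 0.664012·0.374607) = 20 → T_AC = 19.291 ≈ 19.29 lb.
Then T_BC = 0.664012 × 19.291 = 12.81 lb.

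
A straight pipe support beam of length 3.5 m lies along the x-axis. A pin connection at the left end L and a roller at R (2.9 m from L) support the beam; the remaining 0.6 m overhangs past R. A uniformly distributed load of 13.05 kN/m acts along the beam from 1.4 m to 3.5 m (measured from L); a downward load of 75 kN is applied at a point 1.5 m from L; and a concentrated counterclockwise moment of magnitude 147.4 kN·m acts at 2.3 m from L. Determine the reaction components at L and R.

Resultant of the distributed load: 13.05 × 2.1 = 27.405 kN at 2.45 m from L.
ΣM about L: R_y·2.9 − (13.05·2.1)·2.45 − 75·1.5 + 147.4 = 0 → R_y = 32.24225/2.9 = 11.118 ≈ 11.12 kN.
ΣF_y = 0: L_y + 11.118 − 13.05·2.1 − 75 = 0 → L_y = 91.29 kN.
ΣF_x = 0: no horizontal applied forces, so L_x = 0.

L_x = 0, L_y = 91.29 kN, R_y = 11.12 kN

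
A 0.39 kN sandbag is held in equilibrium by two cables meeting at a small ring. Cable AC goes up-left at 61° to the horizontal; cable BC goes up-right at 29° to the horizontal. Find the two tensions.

T_AC = 0.3411 kN, T_BC = 0.1891 kN

ΣF_x = 0: −T_AC·cos61° + T_BC·cos29° = 0 → T_BC = 0.554309·T_AC.
ΣF_y = 0: T_AC·sin61° + T_BC·sin29° = 0.39.
Substitute: T_AC·(0.87462 + 0.554309·0.48481) = 0.39 → T_AC = 0.341102 ≈ 0.3411 kN.
Then T_BC = 0.554309 × 0.341102 = 0.1891 kN.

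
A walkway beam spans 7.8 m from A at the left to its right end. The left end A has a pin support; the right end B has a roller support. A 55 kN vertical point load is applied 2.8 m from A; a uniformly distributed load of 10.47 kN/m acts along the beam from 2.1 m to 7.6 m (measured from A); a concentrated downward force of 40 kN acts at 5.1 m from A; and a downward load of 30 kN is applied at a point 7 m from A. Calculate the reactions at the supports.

Resultant of the distributed load: 10.47 × 5.5 = 57.585 kN at 4.85 m from A.
Taking moments about A: B_y·7.8 − 55·2.8 − (10.47·5.5)·4.85 − 40·5.1 − 30·7 = 0 → B_y = 847.28725/7.8 = 108.627 ≈ 108.6 kN.
ΣF_y = 0: A_y + 108.627 − 55 − 10.47·5.5 − 40 − 30 = 0 → A_y = 73.96 kN.
ΣF_x = 0: no horizontal applied forces, so A_x = 0.

A_x = 0, A_y = 73.96 kN, B_y = 108.6 kN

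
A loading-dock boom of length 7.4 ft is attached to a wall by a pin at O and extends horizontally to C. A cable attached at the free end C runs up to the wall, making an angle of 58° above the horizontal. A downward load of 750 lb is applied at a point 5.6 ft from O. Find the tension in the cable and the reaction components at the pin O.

T = 669.3 lb, O_x = 354.7 lb, O_y = 182.4 lb

ΣM about O: T·sin58°·7.4 − 750·5.6 = 0 → T = 4200/(7.4·0.848048) = 669.263 ≈ 669.3 lb.
ΣF_x = 0: O_x − T·cos58° = 0 → O_x = 669.263 × 0.529919 = 354.7 lb.
ΣF_y = 0: O_y + T·sin58° − 750 = 0 → O_y = 750 − 669.263 × 0.848048 = 182.4 lb.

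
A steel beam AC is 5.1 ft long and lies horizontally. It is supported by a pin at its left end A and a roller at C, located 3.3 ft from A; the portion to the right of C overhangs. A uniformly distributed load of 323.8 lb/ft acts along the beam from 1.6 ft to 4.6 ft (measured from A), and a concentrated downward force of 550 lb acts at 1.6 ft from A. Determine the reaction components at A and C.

Resultant of the distributed load: 323.8 × 3 = 971.4 lb at 3.1 ft from A.
ΣM about A: C_y·3.3 − (323.8·3)·3.1 − 550·1.6 = 0 → C_y = 3891.34/3.3 = 1179.19 ≈ 1179 lb.
ΣF_y = 0: A_y + 1179.19 − 323.8·3 − 550 = 0 → A_y = 342.2 lb.
ΣF_x = 0: no horizontal applied forces, so A_x = 0.

A_x = 0, A_y = 342.2 lb, C_y = 1179 lb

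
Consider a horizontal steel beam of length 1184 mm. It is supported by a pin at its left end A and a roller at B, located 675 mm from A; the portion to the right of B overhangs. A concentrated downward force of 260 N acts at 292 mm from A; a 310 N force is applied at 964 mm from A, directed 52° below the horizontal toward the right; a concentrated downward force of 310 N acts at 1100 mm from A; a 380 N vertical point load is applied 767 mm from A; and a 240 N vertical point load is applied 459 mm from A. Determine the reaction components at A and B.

ΣM about A: B_y·675 − 260·292 − 310·sin52°·964 − 310·1100 − 380·767 − 240·459 = 0 → B_y = 1054030/675 = 1561.53 ≈ 1562 N.
ΣF_y = 0: A_y + 1561.53 − 260 − 310·sin52° − 310 − 380 − 240 = 0 → A_y = -127.2 N.
ΣF_x = 0: A_x + 310·cos52° = 0 → A_x = -190.9 N.

A_x = -190.9 N, A_y = -127.2 N, B_y = 1562 N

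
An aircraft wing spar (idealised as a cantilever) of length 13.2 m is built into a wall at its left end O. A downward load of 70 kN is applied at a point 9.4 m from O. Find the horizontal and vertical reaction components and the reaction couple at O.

ΣF_x = 0: O_x = 0.
ΣF_y = 0: O_y − 70 = 0 → O_y = 70.00 kN.
ΣM about O: M_O − 70·9.4 = 0 → M_O = 658.0 kN·m.

O_x = 0, O_y = 70.00 kN, M_O = 658.0 kN·m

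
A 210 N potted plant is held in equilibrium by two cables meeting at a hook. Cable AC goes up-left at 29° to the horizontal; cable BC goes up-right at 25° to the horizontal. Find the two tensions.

ΣF_x = 0: −T_AC·cos29° + T_BC·cos25° = 0 → T_BC = 0.965036·T_AC.
ΣF_y = 0: T_AC·sin29° + T_BC·sin25° = 210.
Substitute: T_AC·(0.48481 + 0.965036·0.422618) = 210 → T_AC = 235.254 ≈ 235.3 N.
Then T_BC = 0.965036 × 235.254 = 227.0 N.

T_AC = 235.3 N, T_BC = 227.0 N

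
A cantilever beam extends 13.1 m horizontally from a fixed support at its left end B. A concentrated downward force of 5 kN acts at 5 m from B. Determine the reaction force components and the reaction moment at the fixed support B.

B_x = 0, B_y = 5.000 kN, M_B = 25.00 kN·m

ΣF_x = 0: B_x = 0.
ΣF_y = 0: B_y − 5 = 0 → B_y = 5.000 kN.
ΣM about B: M_B − 5·5 = 0 → M_B = 25.00 kN·m.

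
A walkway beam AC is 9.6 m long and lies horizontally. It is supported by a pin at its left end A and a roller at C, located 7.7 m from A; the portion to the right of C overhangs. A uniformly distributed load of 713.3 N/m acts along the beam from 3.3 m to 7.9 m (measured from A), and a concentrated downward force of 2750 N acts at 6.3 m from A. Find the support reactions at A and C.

Resultant of the distributed load: 713.3 × 4.6 = 3281.18 N at 5.6 m from A.
ΣM about A: C_y·7.7 − (713.3·4.6)·5.6 − 2750·6.3 = 0 → C_y = 35699.608/7.7 = 4636.31 ≈ 4636 N.
ΣF_y = 0: A_y + 4636.31 − 713.3·4.6 − 2750 = 0 → A_y = 1395 N.
ΣF_x = 0: no horizontal applied forces, so A_x = 0.

A_x = 0, A_y = 1395 N, C_y = 4636 N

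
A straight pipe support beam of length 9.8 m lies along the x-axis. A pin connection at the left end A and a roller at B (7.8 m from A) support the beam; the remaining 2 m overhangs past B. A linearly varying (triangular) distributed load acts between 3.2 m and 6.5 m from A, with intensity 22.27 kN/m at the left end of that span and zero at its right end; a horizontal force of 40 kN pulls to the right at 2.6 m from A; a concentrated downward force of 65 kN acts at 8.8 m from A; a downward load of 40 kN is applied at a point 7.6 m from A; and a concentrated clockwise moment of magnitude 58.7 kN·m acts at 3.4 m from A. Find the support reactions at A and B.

Resultant of the triangular load: ½ × 22.27 × 3.3 = 36.7455 kN, acting at 4.3 m from A (one-third of the span from the peak).
Taking moments about A: B_y·7.8 − (½·22.27·3.3)·4.3 − 65·8.8 − 40·7.6 − 58.7 = 0 → B_y = 1092.70565/7.8 = 140.09 ≈ 140.1 kN.
ΣF_y = 0: A_y + 140.09 − ½·22.27·3.3 − 65 − 40 = 0 → A_y = 1.655 kN.
ΣF_x = 0: A_x + 40 = 0 → A_x = -40.00 kN.

A_x = -40.00 kN, A_y = 1.655 kN, B_y = 140.1 kN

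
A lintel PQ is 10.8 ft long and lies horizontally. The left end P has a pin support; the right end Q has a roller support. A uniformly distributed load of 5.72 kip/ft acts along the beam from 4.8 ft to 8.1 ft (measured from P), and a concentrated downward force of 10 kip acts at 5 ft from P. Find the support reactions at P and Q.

P_x = 0, P_y = 12.97 kip, Q_y = 15.90 kip

Resultant of the distributed load: 5.72 × 3.3 = 18.876 kip at 6.45 ft from P.
ΣM about P: Q_y·10.8 − (5.72·3.3)·6.45 − 10·5 = 0 → Q_y = 171.7502/10.8 = 15.9028 ≈ 15.90 kip.
ΣF_y = 0: P_y + 15.9028 − 5.72·3.3 − 10 = 0 → P_y = 12.97 kip.
ΣF_x = 0: no horizontal applied forces, so P_x = 0.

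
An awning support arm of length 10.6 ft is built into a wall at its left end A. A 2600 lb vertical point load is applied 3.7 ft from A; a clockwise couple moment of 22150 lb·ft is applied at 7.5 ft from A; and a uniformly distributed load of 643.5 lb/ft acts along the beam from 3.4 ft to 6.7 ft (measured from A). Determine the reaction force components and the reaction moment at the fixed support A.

A_x = 0, A_y = 4724 lb, M_A = 42490 lb·ft

Resultant of the distributed load: 643.5 × 3.3 = 2123.55 lb at 5.05 ft from A.
ΣF_x = 0: A_x = 0.
ΣF_y = 0: A_y − 2600 − 643.5·3.3 = 0 → A_y = 4724 lb.
ΣM about A: M_A − 2600·3.7 − 22150 − (643.5·3.3)·5.05 = 0 → M_A = 42490 lb·ft.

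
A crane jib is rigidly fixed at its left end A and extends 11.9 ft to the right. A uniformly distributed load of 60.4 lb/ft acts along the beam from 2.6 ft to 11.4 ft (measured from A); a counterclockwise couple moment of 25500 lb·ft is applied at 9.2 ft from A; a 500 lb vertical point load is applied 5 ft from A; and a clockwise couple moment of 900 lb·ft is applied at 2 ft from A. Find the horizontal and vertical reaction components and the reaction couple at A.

A_x = 0, A_y = 1032 lb, M_A = -18380 lb·ft

Resultant of the distributed load: 60.4 × 8.8 = 531.52 lb at 7 ft from A.
ΣF_x = 0: A_x = 0.
ΣF_y = 0: A_y − 60.4·8.8 − 500 = 0 → A_y = 1032 lb.
ΣM about A: M_A − (60.4·8.8)·7 + 25500 − 500·5 − 900 = 0 → M_A = -18380 lb·ft.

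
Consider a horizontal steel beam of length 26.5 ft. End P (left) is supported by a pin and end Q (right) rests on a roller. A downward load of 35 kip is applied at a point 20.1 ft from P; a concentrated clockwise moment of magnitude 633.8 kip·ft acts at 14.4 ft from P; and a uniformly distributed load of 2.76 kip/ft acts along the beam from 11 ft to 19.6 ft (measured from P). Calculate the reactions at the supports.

Resultant of the distributed load: 2.76 × 8.6 = 23.736 kip at 15.3 ft from P.
Taking moments about P: Q_y·26.5 − 35·20.1 − 633.8 − (2.76·8.6)·15.3 = 0 → Q_y = 1700.4608/26.5 = 64.1683 ≈ 64.17 kip.
ΣF_y = 0: P_y + 64.1683 − 35 − 2.76·8.6 = 0 → P_y = -5.432 kip.
ΣF_x = 0: no horizontal applied forces, so P_x = 0.

P_x = 0, P_y = -5.432 kip, Q_y = 64.17 kip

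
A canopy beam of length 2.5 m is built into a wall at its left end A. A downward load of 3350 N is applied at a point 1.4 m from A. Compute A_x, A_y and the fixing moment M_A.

ΣF_x = 0: A_x = 0.
ΣF_y = 0: A_y − 3350 = 0 → A_y = 3350 N.
ΣM about A: M_A − 3350·1.4 = 0 → M_A = 4690 N·m.

A_x = 0, A_y = 3350 N, M_A = 4690 N·m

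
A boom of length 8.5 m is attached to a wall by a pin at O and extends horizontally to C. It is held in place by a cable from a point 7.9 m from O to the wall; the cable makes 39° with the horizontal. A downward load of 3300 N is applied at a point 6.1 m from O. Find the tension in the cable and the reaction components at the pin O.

T = 4049 N, O_x = 3147 N, O_y = 751.9 N

ΣM about O: T·sin39°·7.9 − 3300·6.1 = 0 → T = 20130/(7.9·0.62932) = 4048.98 ≈ 4049 N.
ΣF_x = 0: O_x − T·cos39° = 0 → O_x = 4048.98 × 0.777146 = 3147 N.
ΣF_y = 0: O_y + T·sin39° − 3300 = 0 → O_y = 3300 − 4048.98 × 0.62932 = 751.9 N.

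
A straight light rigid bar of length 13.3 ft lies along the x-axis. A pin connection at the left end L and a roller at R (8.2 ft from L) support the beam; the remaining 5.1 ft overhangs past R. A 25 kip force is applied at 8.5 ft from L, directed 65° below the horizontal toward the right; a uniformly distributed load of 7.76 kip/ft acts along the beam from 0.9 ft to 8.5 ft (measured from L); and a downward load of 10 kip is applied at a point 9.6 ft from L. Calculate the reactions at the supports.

Resultant of the distributed load: 7.76 × 7.6 = 58.976 kip at 4.7 ft from L.
Taking moments about L: R_y·8.2 − 25·sin65°·8.5 − (7.76·7.6)·4.7 − 10·9.6 = 0 → R_y = 565.778/8.2 = 68.9973 ≈ 69.00 kip.
ΣF_y = 0: L_y + 68.9973 − 25·sin65° − 7.76·7.6 − 10 = 0 → L_y = 22.64 kip.
ΣF_x = 0: L_x + 25·cos65° = 0 → L_x = -10.57 kip.

L_x = -10.57 kip, L_y = 22.64 kip, R_y = 69.00 kip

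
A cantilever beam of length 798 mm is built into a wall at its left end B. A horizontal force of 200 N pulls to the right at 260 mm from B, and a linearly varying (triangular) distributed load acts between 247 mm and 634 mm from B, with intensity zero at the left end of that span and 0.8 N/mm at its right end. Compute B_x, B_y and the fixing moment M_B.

Resultant of the triangular load: ½ × 0.8 × 387 = 154.8 N, acting at 505 mm from B (one-third of the span from the peak).
ΣF_x = 0: B_x + 200 = 0 → B_x = -200.0 N.
ΣF_y = 0: B_y − ½·0.8·387 = 0 → B_y = 154.8 N.
ΣM about B: M_B − (½·0.8·387)·505 = 0 → M_B = 78170 N·mm.

B_x = -200.0 N, B_y = 154.8 N, M_B = 78170 N·mm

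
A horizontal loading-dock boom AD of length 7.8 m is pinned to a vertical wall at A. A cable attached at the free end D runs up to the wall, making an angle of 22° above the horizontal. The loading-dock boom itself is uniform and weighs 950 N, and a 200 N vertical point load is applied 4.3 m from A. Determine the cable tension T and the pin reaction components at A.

T = 1562 N, A_x = 1449 N, A_y = 564.7 N

ΣM about A: T·sin22°·7.8 − 950·3.9 − 200·4.3 = 0 → T = 4565/(7.8·0.374607) = 1562.32 ≈ 1562 N.
ΣF_x = 0: A_x − T·cos22° = 0 → A_x = 1562.32 × 0.927184 = 1449 N.
ΣF_y = 0: A_y + T·sin22° − 950 − 200 = 0 → A_y = 1150 − 1562.32 × 0.374607 = 564.7 N.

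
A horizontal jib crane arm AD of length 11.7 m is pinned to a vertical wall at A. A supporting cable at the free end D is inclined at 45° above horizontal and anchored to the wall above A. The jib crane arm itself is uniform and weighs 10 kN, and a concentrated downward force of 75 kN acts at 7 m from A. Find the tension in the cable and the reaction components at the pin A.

T = 70.53 kN, A_x = 49.87 kN, A_y = 35.13 kN

ΣM about A: T·sin45°·11.7 − 10·5.85 − 75·7 = 0 → T = 583.5/(11.7·0.707107) = 70.5293 ≈ 70.53 kN.
ΣF_x = 0: A_x − T·cos45° = 0 → A_x = 70.5293 × 0.707107 = 49.87 kN.
ΣF_y = 0: A_y + T·sin45° − 10 − 75 = 0 → A_y = 85 − 70.5293 × 0.707107 = 35.13 kN.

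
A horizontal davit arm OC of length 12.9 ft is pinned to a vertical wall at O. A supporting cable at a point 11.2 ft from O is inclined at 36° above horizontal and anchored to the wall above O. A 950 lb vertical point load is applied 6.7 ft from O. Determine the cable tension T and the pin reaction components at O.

ΣM about O: T·sin36°·11.2 − 950·6.7 = 0 → T = 6365/(11.2·0.587785) = 966.856 ≈ 966.9 lb.
ΣF_x = 0: O_x − T·cos36° = 0 → O_x = 966.856 × 0.809017 = 782.2 lb.
ΣF_y = 0: O_y + T·sin36° − 950 = 0 → O_y = 950 − 966.856 × 0.587785 = 381.7 lb.

T = 966.9 lb, O_x = 782.2 lb, O_y = 381.7 lb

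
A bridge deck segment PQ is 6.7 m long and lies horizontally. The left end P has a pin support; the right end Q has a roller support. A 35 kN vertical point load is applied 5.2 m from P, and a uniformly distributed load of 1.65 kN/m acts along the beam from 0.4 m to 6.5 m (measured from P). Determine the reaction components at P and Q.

P_x = 0, P_y = 12.72 kN, Q_y = 32.35 kN

Resultant of the distributed load: 1.65 × 6.1 = 10.065 kN at 3.45 m from P.
Moments about P: Q_y·6.7 − 35·5.2 − (1.65·6.1)·3.45 = 0 → Q_y = 216.72425/6.7 = 32.3469 ≈ 32.35 kN.
ΣF_y = 0: P_y + 32.3469 − 35 − 1.65·6.1 = 0 → P_y = 12.72 kN.
ΣF_x = 0: no horizontal applied forces, so P_x = 0.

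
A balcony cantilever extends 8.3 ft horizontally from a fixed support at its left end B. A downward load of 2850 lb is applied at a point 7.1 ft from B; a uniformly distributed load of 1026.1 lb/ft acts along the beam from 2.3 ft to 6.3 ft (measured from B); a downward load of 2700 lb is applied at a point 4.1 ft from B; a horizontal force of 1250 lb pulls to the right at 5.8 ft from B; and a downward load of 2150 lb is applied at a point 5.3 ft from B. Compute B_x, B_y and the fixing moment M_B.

Resultant of the distributed load: 1026.1 × 4 = 4104.4 lb at 4.3 ft from B.
ΣF_x = 0: B_x + 1250 = 0 → B_x = -1250 lb.
ΣF_y = 0: B_y − 2850 − 1026.1·4 − 2700 − 2150 = 0 → B_y = 11800 lb.
ΣM about B: M_B − 2850·7.1 − (1026.1·4)·4.3 − 2700·4.1 − 2150·5.3 = 0 → M_B = 60350 lb·ft.

B_x = -1250 lb, B_y = 11800 lb, M_B = 60350 lb·ft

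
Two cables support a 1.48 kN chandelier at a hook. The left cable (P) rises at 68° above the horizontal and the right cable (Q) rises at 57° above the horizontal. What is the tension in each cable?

T_P = 0.9840 kN, T_Q = 0.6768 kN

ΣF_x = 0: −T_P·cos68° + T_Q·cos57° = 0 → T_Q = 0.687807·T_P.
ΣF_y = 0: T_P·sin68° + T_Q·sin57° = 1.48.
Substitute: T_P·(0.927184 + 0.687807·0.838671) = 1.48 → T_P = 0.984024 ≈ 0.9840 kN.
Then T_Q = 0.687807 × 0.984024 = 0.6768 kN.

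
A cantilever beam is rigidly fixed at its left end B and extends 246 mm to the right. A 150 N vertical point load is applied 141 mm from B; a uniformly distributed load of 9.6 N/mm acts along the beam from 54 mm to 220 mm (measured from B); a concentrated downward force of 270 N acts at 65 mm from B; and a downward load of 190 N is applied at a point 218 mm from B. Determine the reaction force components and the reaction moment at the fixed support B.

Resultant of the distributed load: 9.6 × 166 = 1593.6 N at 137 mm from B.
ΣF_x = 0: B_x = 0.
ΣF_y = 0: B_y − 150 − 9.6·166 − 270 − 190 = 0 → B_y = 2204 N.
ΣM about B: M_B − 150·141 − (9.6·166)·137 − 270·65 − 190·218 = 0 → M_B = 298400 N·mm.

B_x = 0, B_y = 2204 N, M_B = 298400 N·mm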